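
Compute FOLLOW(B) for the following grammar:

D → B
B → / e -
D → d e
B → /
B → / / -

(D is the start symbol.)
{ $ }

To compute FOLLOW(B), find every occurrence of B on a right-hand side N → α B β: add FIRST(β) \ {ε}, and if β is empty or nullable also add FOLLOW(N). Iterate to a fixed point.

In D → B: B is at the end, add FOLLOW(D)

The FOLLOW sets referred to above (computed the same way, to a fixed point):
  FOLLOW(D) = { $ }

Taking the union: FOLLOW(B) = { $ }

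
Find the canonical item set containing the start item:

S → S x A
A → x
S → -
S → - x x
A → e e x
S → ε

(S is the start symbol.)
{ [S → . - x x], [S → . -], [S → . S x A], [S → .], [S' → . S] }

First, augment the grammar with S' → S
I₀ = CLOSURE({ [S' → . S] }):
  [S' → . S] has the dot before S: add [S → . S x A], [S → . -], [S → . - x x], [S → .]
No further items can be added.

I₀ = { [S → . - x x], [S → . -], [S → . S x A], [S → .], [S' → . S] }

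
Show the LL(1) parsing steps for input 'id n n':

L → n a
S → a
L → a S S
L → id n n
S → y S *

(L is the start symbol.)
LL(1) parsing maintains a stack (initially the start symbol over $) and the input. At each step: if the stack top is a terminal, match it against the current input token; if it is a non-terminal N, replace it with the RHS of M[N, lookahead] (the unique production whose predict set contains the lookahead).

Stack is shown with the top on the left.

Stack     Input     Action
--------------------------
L $       id n n $  output L → id n n
id n n $  id n n $  match 'id'
n n $     n n $     match 'n'
n $       n $       match 'n'
$         $         accept

The string is accepted.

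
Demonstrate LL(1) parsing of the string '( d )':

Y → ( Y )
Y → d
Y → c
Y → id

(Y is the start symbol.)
Stack is shown with the top on the left.

Stack    Input    Action
------------------------
Y $      ( d ) $  output Y → ( Y )
( Y ) $  ( d ) $  match '('
Y ) $    d ) $    output Y → d
d ) $    d ) $    match 'd'
) $      ) $      match ')'
$        $        accept

The string is accepted.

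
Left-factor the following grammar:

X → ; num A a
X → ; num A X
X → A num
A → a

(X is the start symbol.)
Left-factoring transforms A → αβ₁ | αβ₂ into A → αA' and A' → β₁ | β₂
(α is the longest common prefix among the alternatives). Repeat until
no nonterminal has two alternatives with a common prefix.

Round 1: X has alternatives sharing prefix '; num A'. Introduce X': X → ; num A X'
  Add: X' → a
  Add: X' → X

No remaining common prefixes — done.

Resulting grammar:
X → ; num A X'
X' → a
X' → X
X → A num
A → a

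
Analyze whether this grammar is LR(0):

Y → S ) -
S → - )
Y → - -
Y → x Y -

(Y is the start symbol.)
Yes, the grammar is LR(0)

A grammar is LR(0) if no state in the canonical LR(0) collection has:
  - both a shift item (dot before a terminal) and a complete item (shift-reduce conflict), or
  - two or more complete items (reduce-reduce conflict; the accept item [Y' → Y .] counts as a complete item here).

Augment with Y' → Y and build the canonical LR(0) collection (I0 = CLOSURE({[Y' → . Y]}), then GOTO on every symbol after a dot until no new states appear). It has 11 states:
  I0: { [S → . - )], [Y → . - -], [Y → . S ) -], [Y → . x Y -], [Y' → . Y] }  — shift
  I1: { [S → - . )], [Y → - . -] }  — shift
  I2: { [Y → S . ) -] }  — shift
  I3: { [Y' → Y .] }  — accept
  I4: { [S → . - )], [Y → . - -], [Y → . S ) -], [Y → . x Y -], [Y → x . Y -] }  — shift
  I5: { [Y → x Y . -] }  — shift
  I6: { [Y → x Y - .] }  — reduce
  I7: { [Y → S ) . -] }  — shift
  I8: { [Y → S ) - .] }  — reduce
  I9: { [S → - ) .] }  — reduce
  I10: { [Y → - - .] }  — reduce

Every state is either a pure shift/goto state or contains exactly one complete item and nothing to shift — no conflicts. The grammar is LR(0).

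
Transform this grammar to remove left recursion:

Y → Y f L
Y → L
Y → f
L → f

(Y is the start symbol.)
Y → L Y'
Y → f Y'
Y' → f L Y'
Y' → ε
L → f

Y is directly left-recursive. The standard transformation for
  A → A α₁ | ... | A α_m | β₁ | ... | β_n
is
  A  → β₁ A' | ... | β_n A'
  A' → α₁ A' | ... | α_m A' | ε

Y → L becomes Y → L Y'
Y → f becomes Y → f Y'
Y → Y f L becomes Y' → f L Y'
Add Y' → ε

Productions for other non-terminals are unchanged:
  L → f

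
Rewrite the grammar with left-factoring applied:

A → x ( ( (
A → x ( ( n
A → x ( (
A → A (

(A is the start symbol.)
A → x ( ( A'
A' → (
A' → n
A' → ε
A → A (

Left-factoring transforms A → αβ₁ | αβ₂ into A → αA' and A' → β₁ | β₂
(α is the longest common prefix among the alternatives). Repeat until
no nonterminal has two alternatives with a common prefix.

Round 1: A has alternatives sharing prefix 'x ( ('. Introduce A': A → x ( ( A'
  Add: A' → (
  Add: A' → n
  Add: A' → ε

No remaining common prefixes — done.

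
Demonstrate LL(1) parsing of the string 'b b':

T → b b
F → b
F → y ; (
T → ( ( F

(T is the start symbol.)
LL(1) parsing maintains a stack (initially the start symbol over $) and the input. At each step: if the stack top is a terminal, match it against the current input token; if it is a non-terminal N, replace it with the RHS of M[N, lookahead] (the unique production whose predict set contains the lookahead).

Stack is shown with the top on the left.

Stack  Input  Action
--------------------
T $    b b $  output T → b b
b b $  b b $  match 'b'
b $    b $    match 'b'
$      $      accept

The string is accepted.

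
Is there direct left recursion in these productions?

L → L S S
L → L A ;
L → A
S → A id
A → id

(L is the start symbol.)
L → L S S: LEFT RECURSIVE (starts with L)
L → L A ;: LEFT RECURSIVE (starts with L)
L → A: starts with A
S → A id: starts with A
A → id: starts with id

The grammar has direct left recursion on: L.

Answer: Yes, L is left-recursive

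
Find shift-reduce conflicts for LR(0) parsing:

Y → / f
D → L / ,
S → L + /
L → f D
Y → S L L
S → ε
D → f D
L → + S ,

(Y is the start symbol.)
Yes — I0: [S → .] vs [L → . + S ,]; I1: [S → .] vs [L → . + S ,]

Augment with Y' → Y and build the canonical LR(0) collection (I0 = CLOSURE({[Y' → . Y]}), then GOTO on every symbol after a dot until no new states appear). It has 20 states:
  I0: { [L → . + S ,], [L → . f D], [S → . L + /], [S → .], [Y → . / f], [Y → . S L L], [Y' → . Y] }  — shift, reduce
  I1: { [L → + . S ,], [L → . + S ,], [L → . f D], [S → . L + /], [S → .] }  — shift, reduce
  I2: { [Y → / . f] }  — shift
  I3: { [S → L . + /] }  — shift
  I4: { [L → . + S ,], [L → . f D], [Y → S . L L] }  — shift
  I5: { [Y' → Y .] }  — accept
  I6: { [D → . L / ,], [D → . f D], [L → . + S ,], [L → . f D], [L → f . D] }  — shift
  I7: { [L → f D .] }  — reduce
  I8: { [D → L . / ,] }  — shift
  I9: { [D → . L / ,], [D → . f D], [D → f . D], [L → . + S ,], [L → . f D], [L → f . D] }  — shift
  I10: { [D → f D .], [L → f D .] }  — 2 reduces
  I11: { [D → L / . ,] }  — shift
  I12: { [D → L / , .] }  — reduce
  I13: { [L → . + S ,], [L → . f D], [Y → S L . L] }  — shift
  I14: { [Y → S L L .] }  — reduce
  I15: { [S → L + . /] }  — shift
  I16: { [S → L + / .] }  — reduce
  I17: { [Y → / f .] }  — reduce
  I18: { [L → + S . ,] }  — shift
  I19: { [L → + S , .] }  — reduce

I0 contains reduce item [S → .] and shift items [L → . + S ,], [L → . f D], [Y → . / f] — shift-reduce conflict.
I1 contains reduce item [S → .] and shift items [L → . + S ,], [L → . f D] — shift-reduce conflict.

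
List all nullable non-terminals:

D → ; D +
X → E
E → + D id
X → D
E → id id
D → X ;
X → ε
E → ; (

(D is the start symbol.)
ε-productions: X → ε
So X is immediately nullable.
No further non-terminal can be added: every production for the remaining non-terminals contains a terminal or a non-nullable non-terminal.
Nullable = { 'X' }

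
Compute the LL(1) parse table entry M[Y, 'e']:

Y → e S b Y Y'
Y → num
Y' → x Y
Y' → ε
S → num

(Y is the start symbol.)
To find M[Y, 'e'], we find productions for Y where 'e' is in the predict set (PREDICT(N → α) = (FIRST(α) \ {ε}) ∪ (FOLLOW(N) if α ⇒* ε)).

Y → e S b Y Y': PREDICT = { 'e' }
  'e' is in predict set, so this production goes in M[Y, 'e']
Y → num: PREDICT = { 'num' }

M[Y, 'e'] = Y → e S b Y Y'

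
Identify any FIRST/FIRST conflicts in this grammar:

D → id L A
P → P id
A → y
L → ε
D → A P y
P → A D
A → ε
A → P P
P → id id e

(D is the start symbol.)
Yes. D → id L A / D → A P y on { 'id' }; P → P id / P → A D on { 'id', 'y' }; P → P id / P → id id e on { 'id' }; P → A D / P → id id e on { 'id' }; A → y / A → P P on { 'y' }

A FIRST/FIRST conflict occurs when two productions N → α and N → β for the same non-terminal have FIRST(α) ∩ FIRST(β) ≠ ∅ (with ε ∈ FIRST of a nullable right-hand side, so two nullable alternatives also conflict).

FIRST sets of the non-terminals at (or reachable through a nullable prefix from) the front of some alternative:
  FIRST(A) = { 'id', 'y', ε }
  FIRST(P) = { 'id', 'y' }
  FIRST(D) = { 'id', 'y' }

Productions for D:
  D → id L A: FIRST = { 'id' }
  D → A P y: FIRST = { 'id', 'y' }
Productions for P:
  P → P id: FIRST = { 'id', 'y' }
  P → A D: FIRST = { 'id', 'y' }
  P → id id e: FIRST = { 'id' }
Productions for A:
  A → y: FIRST = { 'y' }
  A → ε: FIRST = { ε }
  A → P P: FIRST = { 'id', 'y' }
L has only one production, so no FIRST/FIRST conflict is possible there.

Conflict for D: D → id L A and D → A P y
  Overlap: { 'id' }
Conflict for P: P → P id and P → A D
  Overlap: { 'id', 'y' }
Conflict for P: P → P id and P → id id e
  Overlap: { 'id' }
Conflict for P: P → A D and P → id id e
  Overlap: { 'id' }
Conflict for A: A → y and A → P P
  Overlap: { 'y' }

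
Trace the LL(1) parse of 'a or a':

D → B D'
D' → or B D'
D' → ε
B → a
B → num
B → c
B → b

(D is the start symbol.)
LL(1) parsing maintains a stack (initially the start symbol over $) and the input. At each step: if the stack top is a terminal, match it against the current input token; if it is a non-terminal N, replace it with the RHS of M[N, lookahead] (the unique production whose predict set contains the lookahead).

Stack is shown with the top on the left.

Stack      Input     Action
---------------------------
D $        a or a $  output D → B D'
B D' $     a or a $  output B → a
a D' $     a or a $  match 'a'
D' $       or a $    output D' → or B D'
or B D' $  or a $    match 'or'
B D' $     a $       output B → a
a D' $     a $       match 'a'
D' $       $         output D' → ε
$          $         accept

The string is accepted.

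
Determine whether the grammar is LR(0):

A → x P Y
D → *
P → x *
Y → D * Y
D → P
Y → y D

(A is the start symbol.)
A grammar is LR(0) if no state in the canonical LR(0) collection has:
  - both a shift item (dot before a terminal) and a complete item (shift-reduce conflict), or
  - two or more complete items (reduce-reduce conflict; the accept item [A' → A .] counts as a complete item here).

Augment with A' → A and build the canonical LR(0) collection (I0 = CLOSURE({[A' → . A]}), then GOTO on every symbol after a dot until no new states appear). It has 14 states:
  I0: { [A → . x P Y], [A' → . A] }  — shift
  I1: { [A' → A .] }  — accept
  I2: { [A → x . P Y], [P → . x *] }  — shift
  I3: { [A → x P . Y], [D → . *], [D → . P], [P → . x *], [Y → . D * Y], [Y → . y D] }  — shift
  I4: { [P → x . *] }  — shift
  I5: { [P → x * .] }  — reduce
  I6: { [D → * .] }  — reduce
  I7: { [Y → D . * Y] }  — shift
  I8: { [D → P .] }  — reduce
  I9: { [A → x P Y .] }  — reduce
  I10: { [D → . *], [D → . P], [P → . x *], [Y → y . D] }  — shift
  I11: { [Y → y D .] }  — reduce
  I12: { [D → . *], [D → . P], [P → . x *], [Y → . D * Y], [Y → . y D], [Y → D * . Y] }  — shift
  I13: { [Y → D * Y .] }  — reduce

Every state is either a pure shift/goto state or contains exactly one complete item and nothing to shift — no conflicts. The grammar is LR(0).

Answer: Yes, the grammar is LR(0)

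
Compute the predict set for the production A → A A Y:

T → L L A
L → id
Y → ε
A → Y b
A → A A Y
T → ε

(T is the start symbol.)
PREDICT(A → A A Y) = (FIRST(RHS) \ {ε}) ∪ (FOLLOW(A) if ε ∈ FIRST(RHS), i.e. RHS ⇒* ε)
FIRST(A) = { 'b' }
FIRST(A A Y) = { 'b' }
ε ∉ FIRST(A A Y), so FOLLOW(A) is not added.
PREDICT(A → A A Y) = { 'b' }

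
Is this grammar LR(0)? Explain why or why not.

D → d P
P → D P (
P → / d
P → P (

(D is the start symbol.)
Augment with D' → D and build the canonical LR(0) collection (I0 = CLOSURE({[D' → . D]}), then GOTO on every symbol after a dot until no new states appear). It has 10 states:
  I0: { [D → . d P], [D' → . D] }  — shift
  I1: { [D' → D .] }  — accept
  I2: { [D → . d P], [D → d . P], [P → . / d], [P → . D P (], [P → . P (] }  — shift
  I3: { [P → / . d] }  — shift
  I4: { [D → . d P], [P → . / d], [P → . D P (], [P → . P (], [P → D . P (] }  — shift
  I5: { [D → d P .], [P → P . (] }  — shift, reduce
  I6: { [P → P ( .] }  — reduce
  I7: { [P → D P . (], [P → P . (] }  — shift
  I8: { [P → D P ( .], [P → P ( .] }  — 2 reduces
  I9: { [P → / d .] }  — reduce

Conflict in state I5:
  Shift-reduce conflict between [D → d P .] and [P → P . (]
So the grammar is NOT LR(0).

Answer: No. Shift-reduce conflict between [D → d P .] and [P → P . (]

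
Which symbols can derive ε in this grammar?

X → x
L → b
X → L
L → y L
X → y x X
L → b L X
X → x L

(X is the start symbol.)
A non-terminal is nullable if it can derive ε (the empty string): either it has an ε-production, or it has a production whose right-hand side consists entirely of nullable non-terminals.

There are no ε-productions, so no non-terminal can derive ε.
No non-terminals are nullable.

Answer: None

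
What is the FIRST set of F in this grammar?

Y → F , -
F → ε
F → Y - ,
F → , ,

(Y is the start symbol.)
FIRST sets of the other non-terminals involved (by the same procedure, iterated to a fixed point):
  FIRST(Y) = { ',' }

From F → ε:
  - ε-production, so ε ∈ FIRST(F)
From F → Y - ,:
  - Y is a non-terminal: add FIRST(Y) \ {ε} = { ',' }
    Y is not nullable, so stop
From F → , ,:
  - ',' is a terminal: add ',' and stop

Collecting: FIRST(F) = { ',', ε }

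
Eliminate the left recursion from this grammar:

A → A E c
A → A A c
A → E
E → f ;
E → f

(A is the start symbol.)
A → E A'
A' → E c A'
A' → A c A'
A' → ε
E → f ;
E → f

A is directly left-recursive. The standard transformation for
  A → A α₁ | ... | A α_m | β₁ | ... | β_n
is
  A  → β₁ A' | ... | β_n A'
  A' → α₁ A' | ... | α_m A' | ε

A → E becomes A → E A'
A → A E c becomes A' → E c A'
A → A A c becomes A' → A c A'
Add A' → ε

Productions for other non-terminals are unchanged:
  E → f ;
  E → f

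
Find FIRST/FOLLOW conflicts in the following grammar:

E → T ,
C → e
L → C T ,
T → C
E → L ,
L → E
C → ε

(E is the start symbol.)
A FIRST/FOLLOW conflict occurs when a non-terminal N has a nullable alternative N → β (β ⇒* ε) and another alternative N → α with FIRST(α) ∩ FOLLOW(N) ≠ ∅: on such a lookahead the parser cannot decide between expanding α and letting N vanish via β.

Nullable non-terminals: C, T.

C: nullable alternative(s) C → ε; FOLLOW(C) = { ',', 'e' }
  C → e: FIRST \ {ε} = { 'e' } — overlaps FOLLOW(C) on { 'e' }: CONFLICT
  C → ε: FIRST \ {ε} = { } — this is the only nullable alternative, skip
T has a nullable alternative but only one production, so nothing to check.

E, L have no nullable alternative, so no FIRST/FOLLOW check is needed there.

So the grammar has 1 FIRST/FOLLOW conflict (marked CONFLICT above).

Answer: Yes. C → e with FOLLOW(C) on { 'e' }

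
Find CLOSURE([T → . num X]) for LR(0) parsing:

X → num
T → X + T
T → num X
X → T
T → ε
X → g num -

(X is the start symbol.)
{ [T → . num X] }

To compute CLOSURE, for each item [A → α.Bβ] where B is a non-terminal, add [B → .γ] for all productions B → γ; repeat for the newly added items until nothing changes.

Start with: [T → . num X]
The dot precedes the terminal num, so nothing is added.

CLOSURE = { [T → . num X] }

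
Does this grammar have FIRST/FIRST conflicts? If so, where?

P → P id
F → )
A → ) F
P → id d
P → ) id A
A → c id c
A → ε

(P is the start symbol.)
FIRST sets of the non-terminals at (or reachable through a nullable prefix from) the front of some alternative:
  FIRST(P) = { ')', 'id' }

Productions for P:
  P → P id: FIRST = { ')', 'id' }
  P → id d: FIRST = { 'id' }
  P → ) id A: FIRST = { ')' }
Productions for A:
  A → ) F: FIRST = { ')' }
  A → c id c: FIRST = { 'c' }
  A → ε: FIRST = { ε }
F has only one production, so no FIRST/FIRST conflict is possible there.

Conflict for P: P → P id and P → id d
  Overlap: { 'id' }
Conflict for P: P → P id and P → ) id A
  Overlap: { ')' }

Answer: Yes. P → P id / P → id d on { 'id' }; P → P id / P → ')' id A on { ')' }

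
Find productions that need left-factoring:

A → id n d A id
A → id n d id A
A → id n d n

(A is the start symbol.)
Yes, A has productions with common prefix 'id n d'

Left-factoring is needed when two productions for the same non-terminal
share a common prefix on the right-hand side.

Productions for A:
  A → id n d A id
  A → id n d id A
  A → id n d n

Found common prefix 'id n d' in productions for A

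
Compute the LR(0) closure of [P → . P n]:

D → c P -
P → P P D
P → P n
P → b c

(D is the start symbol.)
{ [P → . P P D], [P → . P n], [P → . b c] }

To compute CLOSURE, for each item [A → α.Bβ] where B is a non-terminal, add [B → .γ] for all productions B → γ; repeat for the newly added items until nothing changes.

Start with: [P → . P n]
  [P → . P n] has the dot before P: add [P → . P P D], [P → . b c]
No further items can be added.

CLOSURE = { [P → . P P D], [P → . P n], [P → . b c] }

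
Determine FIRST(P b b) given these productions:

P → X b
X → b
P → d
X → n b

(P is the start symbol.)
{ 'b', 'd', 'n' }

FIRST sets of the non-terminals involved (from the grammar, by fixed-point iteration):
  FIRST(P) = { 'b', 'd', 'n' }

To compute FIRST(P b b), process the symbols left to right:
Symbol P is a non-terminal. Add FIRST(P) \ {ε} = { 'b', 'd', 'n' }
P is not nullable (ε ∉ FIRST(P)), so stop here.
FIRST(P b b) = { 'b', 'd', 'n' }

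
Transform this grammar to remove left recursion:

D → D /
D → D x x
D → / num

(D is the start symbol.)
D → / num D'
D' → / D'
D' → x x D'
D' → ε

D is directly left-recursive. The standard transformation for
  A → A α₁ | ... | A α_m | β₁ | ... | β_n
is
  A  → β₁ A' | ... | β_n A'
  A' → α₁ A' | ... | α_m A' | ε

D → / num becomes D → / num D'
D → D / becomes D' → / D'
D → D x x becomes D' → x x D'
Add D' → ε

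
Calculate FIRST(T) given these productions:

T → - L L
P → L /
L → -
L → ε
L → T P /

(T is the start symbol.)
To compute FIRST(T), examine every production with T on the left-hand side, reading each right-hand side left to right until a non-nullable symbol is reached.

From T → - L L:
  - '-' is a terminal: add '-' and stop

Collecting: FIRST(T) = { '-' }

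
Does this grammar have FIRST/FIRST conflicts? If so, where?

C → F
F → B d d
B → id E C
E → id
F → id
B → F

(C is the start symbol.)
FIRST sets of the non-terminals at (or reachable through a nullable prefix from) the front of some alternative:
  FIRST(B) = { 'id' }
  FIRST(F) = { 'id' }

Productions for F:
  F → B d d: FIRST = { 'id' }
  F → id: FIRST = { 'id' }
Productions for B:
  B → id E C: FIRST = { 'id' }
  B → F: FIRST = { 'id' }
C, E have only one production, so no FIRST/FIRST conflict is possible there.

Conflict for F: F → B d d and F → id
  Overlap: { 'id' }
Conflict for B: B → id E C and B → F
  Overlap: { 'id' }

Answer: Yes. F → B d d / F → id on { 'id' }; B → id E C / B → F on { 'id' }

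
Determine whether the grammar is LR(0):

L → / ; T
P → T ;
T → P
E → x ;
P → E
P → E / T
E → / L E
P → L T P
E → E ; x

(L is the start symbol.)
No. Shift-reduce conflict between [P → E .] and [E → E . ; x]

Augment with L' → L and build the canonical LR(0) collection (I0 = CLOSURE({[L' → . L]}), then GOTO on every symbol after a dot until no new states appear). It has 22 states:
  I0: { [L → . / ; T], [L' → . L] }  — shift
  I1: { [L → / . ; T] }  — shift
  I2: { [L' → L .] }  — accept
  I3: { [E → . / L E], [E → . E ; x], [E → . x ;], [L → . / ; T], [L → / ; . T], [P → . E / T], [P → . E], [P → . L T P], [P → . T ;], [T → . P] }  — shift
  I4: { [E → / . L E], [L → . / ; T], [L → / . ; T] }  — shift
  I5: { [E → E . ; x], [P → E . / T], [P → E .] }  — shift, reduce
  I6: { [E → . / L E], [E → . E ; x], [E → . x ;], [L → . / ; T], [P → . E / T], [P → . E], [P → . L T P], [P → . T ;], [P → L . T P], [T → . P] }  — shift
  I7: { [T → P .] }  — reduce
  I8: { [L → / ; T .], [P → T . ;] }  — shift, reduce
  I9: { [E → x . ;] }  — shift
  I10: { [E → x ; .] }  — reduce
  I11: { [P → T ; .] }  — reduce
  I12: { [E → . / L E], [E → . E ; x], [E → . x ;], [L → . / ; T], [P → . E / T], [P → . E], [P → . L T P], [P → . T ;], [P → L T . P], [P → T . ;], [T → . P] }  — shift
  I13: { [P → L T P .], [T → P .] }  — 2 reduces
  I14: { [P → T . ;] }  — shift
  I15: { [E → . / L E], [E → . E ; x], [E → . x ;], [L → . / ; T], [P → . E / T], [P → . E], [P → . L T P], [P → . T ;], [P → E / . T], [T → . P] }  — shift
  I16: { [E → E ; . x] }  — shift
  I17: { [E → E ; x .] }  — reduce
  I18: { [P → E / T .], [P → T . ;] }  — shift, reduce
  I19: { [E → . / L E], [E → . E ; x], [E → . x ;], [E → / L . E] }  — shift
  I20: { [E → / . L E], [L → . / ; T] }  — shift
  I21: { [E → / L E .], [E → E . ; x] }  — shift, reduce

Conflict in state I5:
  Shift-reduce conflict between [P → E .] and [E → E . ; x]
So the grammar is NOT LR(0).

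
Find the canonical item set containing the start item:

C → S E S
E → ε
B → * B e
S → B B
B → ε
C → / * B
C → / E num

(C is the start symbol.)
First, augment the grammar with C' → C
I₀ = CLOSURE({ [C' → . C] }):
  [C' → . C] has the dot before C: add [C → . S E S], [C → . / * B], [C → . / E num]
  [C → . S E S] has the dot before S: add [S → . B B]
  [S → . B B] has the dot before B: add [B → . * B e], [B → .]
No further items can be added.

I₀ = { [B → . * B e], [B → .], [C → . / * B], [C → . / E num], [C → . S E S], [C' → . C], [S → . B B] }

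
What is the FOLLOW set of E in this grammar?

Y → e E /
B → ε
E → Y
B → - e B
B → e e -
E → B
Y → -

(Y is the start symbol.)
To compute FOLLOW(E), find every occurrence of E on a right-hand side N → α E β: add FIRST(β) \ {ε}, and if β is empty or nullable also add FOLLOW(N). Iterate to a fixed point.

In Y → e E /: E is followed by '/', add FIRST('/') \ {ε} = { '/' }

Taking the union: FOLLOW(E) = { '/' }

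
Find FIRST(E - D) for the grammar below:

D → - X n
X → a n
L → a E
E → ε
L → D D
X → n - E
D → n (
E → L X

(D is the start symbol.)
FIRST sets of the non-terminals involved (from the grammar, by fixed-point iteration):
  FIRST(E) = { '-', 'a', 'n', ε }

To compute FIRST(E - D), process the symbols left to right:
Symbol E is a non-terminal. Add FIRST(E) \ {ε} = { '-', 'a', 'n' }
E is nullable (ε ∈ FIRST(E)), continue to the next symbol.
Symbol - is a terminal. Add '-' and stop.
FIRST(E - D) = { '-', 'a', 'n' }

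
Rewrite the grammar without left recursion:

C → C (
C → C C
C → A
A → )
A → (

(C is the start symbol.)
C → A C'
C' → ( C'
C' → C C'
C' → ε
A → )
A → (

C is directly left-recursive. The standard transformation for
  A → A α₁ | ... | A α_m | β₁ | ... | β_n
is
  A  → β₁ A' | ... | β_n A'
  A' → α₁ A' | ... | α_m A' | ε

C → A becomes C → A C'
C → C ( becomes C' → ( C'
C → C C becomes C' → C C'
Add C' → ε

Productions for other non-terminals are unchanged:
  A → )
  A → (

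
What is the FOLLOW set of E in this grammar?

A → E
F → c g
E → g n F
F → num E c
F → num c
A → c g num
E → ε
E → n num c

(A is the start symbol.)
To compute FOLLOW(E), find every occurrence of E on a right-hand side N → α E β: add FIRST(β) \ {ε}, and if β is empty or nullable also add FOLLOW(N). Iterate to a fixed point.

In A → E: E is at the end, add FOLLOW(A)
In F → num E c: E is followed by c, add FIRST(c) \ {ε} = { 'c' }

The FOLLOW sets referred to above (computed the same way, to a fixed point):
  FOLLOW(A) = { $ }

Taking the union: FOLLOW(E) = { $, 'c' }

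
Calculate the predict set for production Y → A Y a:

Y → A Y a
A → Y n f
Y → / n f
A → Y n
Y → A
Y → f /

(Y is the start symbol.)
PREDICT(Y → A Y a) = (FIRST(RHS) \ {ε}) ∪ (FOLLOW(Y) if ε ∈ FIRST(RHS), i.e. RHS ⇒* ε)
FIRST(A) = { '/', 'f' }
FIRST(A Y a) = { '/', 'f' }
ε ∉ FIRST(A Y a), so FOLLOW(Y) is not added.
PREDICT(Y → A Y a) = { '/', 'f' }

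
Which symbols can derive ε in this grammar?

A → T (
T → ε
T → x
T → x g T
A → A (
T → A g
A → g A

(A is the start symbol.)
{ 'T' }

A non-terminal is nullable if it can derive ε (the empty string): either it has an ε-production, or it has a production whose right-hand side consists entirely of nullable non-terminals.

ε-productions: T → ε
So T is immediately nullable.
No further non-terminal can be added: every production for the remaining non-terminals contains a terminal or a non-nullable non-terminal.
Nullable = { 'T' }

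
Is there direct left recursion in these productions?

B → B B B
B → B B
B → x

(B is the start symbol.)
Yes, B is left-recursive

Direct left recursion occurs when N → N α for some non-terminal N (the right-hand side begins with the left-hand side itself).

B → B B B: LEFT RECURSIVE (starts with B)
B → B B: LEFT RECURSIVE (starts with B)
B → x: starts with x

The grammar has direct left recursion on: B.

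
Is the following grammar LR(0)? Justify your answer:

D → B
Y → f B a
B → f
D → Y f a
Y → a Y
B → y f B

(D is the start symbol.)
No. Shift-reduce conflict between [B → f .] and [B → . f]

A grammar is LR(0) if no state in the canonical LR(0) collection has:
  - both a shift item (dot before a terminal) and a complete item (shift-reduce conflict), or
  - two or more complete items (reduce-reduce conflict; the accept item [D' → D .] counts as a complete item here).

Augment with D' → D and build the canonical LR(0) collection (I0 = CLOSURE({[D' → . D]}), then GOTO on every symbol after a dot until no new states appear). It has 16 states:
  I0: { [B → . f], [B → . y f B], [D → . B], [D → . Y f a], [D' → . D], [Y → . a Y], [Y → . f B a] }  — shift
  I1: { [D → B .] }  — reduce
  I2: { [D' → D .] }  — accept
  I3: { [D → Y . f a] }  — shift
  I4: { [Y → . a Y], [Y → . f B a], [Y → a . Y] }  — shift
  I5: { [B → . f], [B → . y f B], [B → f .], [Y → f . B a] }  — shift, reduce
  I6: { [B → y . f B] }  — shift
  I7: { [B → . f], [B → . y f B], [B → y f . B] }  — shift
  I8: { [B → y f B .] }  — reduce
  I9: { [B → f .] }  — reduce
  I10: { [Y → f B . a] }  — shift
  I11: { [Y → f B a .] }  — reduce
  I12: { [Y → a Y .] }  — reduce
  I13: { [B → . f], [B → . y f B], [Y → f . B a] }  — shift
  I14: { [D → Y f . a] }  — shift
  I15: { [D → Y f a .] }  — reduce

Conflict in state I5:
  Shift-reduce conflict between [B → f .] and [B → . f]
So the grammar is NOT LR(0).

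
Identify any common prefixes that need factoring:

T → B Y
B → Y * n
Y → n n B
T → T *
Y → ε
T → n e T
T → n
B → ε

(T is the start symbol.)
Yes, T has productions with common prefix 'n'

Left-factoring is needed when two productions for the same non-terminal
share a common prefix on the right-hand side.

Productions for T:
  T → B Y
  T → T *
  T → n e T
  T → n
Productions for B:
  B → Y * n
  B → ε
Productions for Y:
  Y → n n B
  Y → ε

Found common prefix 'n' in productions for T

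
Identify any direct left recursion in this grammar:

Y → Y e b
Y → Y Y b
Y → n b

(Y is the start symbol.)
Yes, Y is left-recursive

Y → Y e b: LEFT RECURSIVE (starts with Y)
Y → Y Y b: LEFT RECURSIVE (starts with Y)
Y → n b: starts with n

The grammar has direct left recursion on: Y.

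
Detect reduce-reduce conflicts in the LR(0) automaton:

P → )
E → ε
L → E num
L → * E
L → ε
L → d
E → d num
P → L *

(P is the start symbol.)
A reduce-reduce conflict occurs when an LR(0) state has two complete items [A → α .] and [B → β .] — both call for a reduction, and with no lookahead the parser cannot choose between them.

Augment with P' → P and build the canonical LR(0) collection (I0 = CLOSURE({[P' → . P]}), then GOTO on every symbol after a dot until no new states appear). It has 12 states:
  I0: { [E → . d num], [E → .], [L → . * E], [L → . E num], [L → . d], [L → .], [P → . )], [P → . L *], [P' → . P] }  — shift, 2 reduces
  I1: { [P → ) .] }  — reduce
  I2: { [E → . d num], [E → .], [L → * . E] }  — shift, reduce
  I3: { [L → E . num] }  — shift
  I4: { [P → L . *] }  — shift
  I5: { [P' → P .] }  — accept
  I6: { [E → d . num], [L → d .] }  — shift, reduce
  I7: { [E → d num .] }  — reduce
  I8: { [P → L * .] }  — reduce
  I9: { [L → E num .] }  — reduce
  I10: { [L → * E .] }  — reduce
  I11: { [E → d . num] }  — shift

I0 contains complete items [E → .], [L → .] — reduce-reduce conflict.

Answer: Yes — I0: [E → .] vs [L → .]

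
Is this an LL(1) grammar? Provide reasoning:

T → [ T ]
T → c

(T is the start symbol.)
Yes, the grammar is LL(1).

For T:
  PREDICT(T → '[' T ']') = { '[' }
  PREDICT(T → c) = { 'c' }

All predict sets are disjoint. The grammar IS LL(1).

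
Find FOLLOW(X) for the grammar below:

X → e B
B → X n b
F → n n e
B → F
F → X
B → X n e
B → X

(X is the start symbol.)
{ $, 'n' }

To compute FOLLOW(X), find every occurrence of X on a right-hand side N → α X β: add FIRST(β) \ {ε}, and if β is empty or nullable also add FOLLOW(N). Iterate to a fixed point.

X is the start symbol, so $ ∈ FOLLOW(X).
In B → X n b: X is followed by n b, add FIRST(n b) \ {ε} = { 'n' }
In F → X: X is at the end, add FOLLOW(F)
In B → X n e: X is followed by n e, add FIRST(n e) \ {ε} = { 'n' }
In B → X: X is at the end, add FOLLOW(B)

The FOLLOW sets referred to above (computed the same way, to a fixed point):
  FOLLOW(F) = { $, 'n' }
  FOLLOW(B) = { $, 'n' }

Taking the union: FOLLOW(X) = { $, 'n' }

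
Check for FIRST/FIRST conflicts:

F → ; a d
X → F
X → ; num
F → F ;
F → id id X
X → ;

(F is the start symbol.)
Yes. F → ';' a d / F → F ';' on { ';' }; F → F ';' / F → id id X on { 'id' }; X → F / X → ';' num on { ';' }; X → F / X → ';' on { ';' }; X → ';' num / X → ';' on { ';' }

A FIRST/FIRST conflict occurs when two productions N → α and N → β for the same non-terminal have FIRST(α) ∩ FIRST(β) ≠ ∅ (with ε ∈ FIRST of a nullable right-hand side, so two nullable alternatives also conflict).

FIRST sets of the non-terminals at (or reachable through a nullable prefix from) the front of some alternative:
  FIRST(F) = { ';', 'id' }

Productions for F:
  F → ; a d: FIRST = { ';' }
  F → F ;: FIRST = { ';', 'id' }
  F → id id X: FIRST = { 'id' }
Productions for X:
  X → F: FIRST = { ';', 'id' }
  X → ; num: FIRST = { ';' }
  X → ;: FIRST = { ';' }

Conflict for F: F → ; a d and F → F ;
  Overlap: { ';' }
Conflict for F: F → F ; and F → id id X
  Overlap: { 'id' }
Conflict for X: X → F and X → ; num
  Overlap: { ';' }
Conflict for X: X → F and X → ;
  Overlap: { ';' }
Conflict for X: X → ; num and X → ;
  Overlap: { ';' }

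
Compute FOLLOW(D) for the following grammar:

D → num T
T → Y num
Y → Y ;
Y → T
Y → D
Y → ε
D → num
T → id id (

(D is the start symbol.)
{ $, ';', 'num' }

D is the start symbol, so $ ∈ FOLLOW(D).
In Y → D: D is at the end, add FOLLOW(Y)

The FOLLOW sets referred to above (computed the same way, to a fixed point):
  FOLLOW(Y) = { ';', 'num' }

Taking the union: FOLLOW(D) = { $, ';', 'num' }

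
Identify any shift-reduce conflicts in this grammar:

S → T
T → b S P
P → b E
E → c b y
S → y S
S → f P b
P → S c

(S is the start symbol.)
No shift-reduce conflicts

A shift-reduce conflict occurs when an LR(0) state has both:
  - a complete (reduce) item [A → α .] (dot at the end), and
  - a shift item [B → β . c γ] (dot before a terminal).

Augment with S' → S and build the canonical LR(0) collection (I0 = CLOSURE({[S' → . S]}), then GOTO on every symbol after a dot until no new states appear). It has 18 states:
  I0: { [S → . T], [S → . f P b], [S → . y S], [S' → . S], [T → . b S P] }  — shift
  I1: { [S' → S .] }  — accept
  I2: { [S → T .] }  — reduce
  I3: { [S → . T], [S → . f P b], [S → . y S], [T → . b S P], [T → b . S P] }  — shift
  I4: { [P → . S c], [P → . b E], [S → . T], [S → . f P b], [S → . y S], [S → f . P b], [T → . b S P] }  — shift
  I5: { [S → . T], [S → . f P b], [S → . y S], [S → y . S], [T → . b S P] }  — shift
  I6: { [S → y S .] }  — reduce
  I7: { [S → f P . b] }  — shift
  I8: { [P → S . c] }  — shift
  I9: { [E → . c b y], [P → b . E], [S → . T], [S → . f P b], [S → . y S], [T → . b S P], [T → b . S P] }  — shift
  I10: { [P → b E .] }  — reduce
  I11: { [P → . S c], [P → . b E], [S → . T], [S → . f P b], [S → . y S], [T → . b S P], [T → b S . P] }  — shift
  I12: { [E → c . b y] }  — shift
  I13: { [E → c b . y] }  — shift
  I14: { [E → c b y .] }  — reduce
  I15: { [T → b S P .] }  — reduce
  I16: { [P → S c .] }  — reduce
  I17: { [S → f P b .] }  — reduce

No state contains both a complete item and a shift item.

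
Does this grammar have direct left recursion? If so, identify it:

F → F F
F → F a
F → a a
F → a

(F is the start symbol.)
Yes, F is left-recursive

Direct left recursion occurs when N → N α for some non-terminal N (the right-hand side begins with the left-hand side itself).

F → F F: LEFT RECURSIVE (starts with F)
F → F a: LEFT RECURSIVE (starts with F)
F → a a: starts with a
F → a: starts with a

The grammar has direct left recursion on: F.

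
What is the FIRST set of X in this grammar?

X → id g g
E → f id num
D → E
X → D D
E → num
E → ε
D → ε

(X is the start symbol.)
{ 'f', 'id', 'num', ε }

To compute FIRST(X), examine every production with X on the left-hand side, reading each right-hand side left to right until a non-nullable symbol is reached.

FIRST sets of the other non-terminals involved (by the same procedure, iterated to a fixed point):
  FIRST(D) = { 'f', 'num', ε }

From X → id g g:
  - id is a terminal: add 'id' and stop
From X → D D:
  - D is a non-terminal: add FIRST(D) \ {ε} = { 'f', 'num' }
    D is nullable, so continue to the next symbol
  - D is a non-terminal: add FIRST(D) \ {ε} = { 'f', 'num' }
    D is nullable and nothing follows, so the whole right-hand side can vanish: ε ∈ FIRST(X)

Collecting: FIRST(X) = { 'f', 'id', 'num', ε }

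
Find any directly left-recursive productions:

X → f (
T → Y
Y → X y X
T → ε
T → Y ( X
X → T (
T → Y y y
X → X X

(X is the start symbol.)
Yes, X is left-recursive

Direct left recursion occurs when N → N α for some non-terminal N (the right-hand side begins with the left-hand side itself).

X → f (: starts with f
T → Y: starts with Y
Y → X y X: starts with X
T → ε: starts with ε
T → Y ( X: starts with Y
X → T (: starts with T
T → Y y y: starts with Y
X → X X: LEFT RECURSIVE (starts with X)

The grammar has direct left recursion on: X.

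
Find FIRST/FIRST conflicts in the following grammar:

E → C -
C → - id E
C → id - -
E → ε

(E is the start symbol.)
A FIRST/FIRST conflict occurs when two productions N → α and N → β for the same non-terminal have FIRST(α) ∩ FIRST(β) ≠ ∅ (with ε ∈ FIRST of a nullable right-hand side, so two nullable alternatives also conflict).

FIRST sets of the non-terminals at (or reachable through a nullable prefix from) the front of some alternative:
  FIRST(C) = { '-', 'id' }

Productions for E:
  E → C -: FIRST = { '-', 'id' }
  E → ε: FIRST = { ε }
Productions for C:
  C → - id E: FIRST = { '-' }
  C → id - -: FIRST = { 'id' }

All alternatives of each non-terminal have pairwise disjoint FIRST sets.

Answer: No FIRST/FIRST conflicts.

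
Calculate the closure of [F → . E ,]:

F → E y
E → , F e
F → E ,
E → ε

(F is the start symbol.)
{ [E → . , F e], [E → .], [F → . E ,] }

Start with: [F → . E ,]
  [F → . E ,] has the dot before E: add [E → . , F e], [E → .]
No further items can be added.

CLOSURE = { [E → . , F e], [E → .], [F → . E ,] }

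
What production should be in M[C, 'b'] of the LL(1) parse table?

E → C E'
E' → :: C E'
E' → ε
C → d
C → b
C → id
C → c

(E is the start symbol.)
C → b

To find M[C, 'b'], we find productions for C where 'b' is in the predict set (PREDICT(N → α) = (FIRST(α) \ {ε}) ∪ (FOLLOW(N) if α ⇒* ε)).

C → d: PREDICT = { 'd' }
C → b: PREDICT = { 'b' }
  'b' is in predict set, so this production goes in M[C, 'b']
C → id: PREDICT = { 'id' }
C → c: PREDICT = { 'c' }

M[C, 'b'] = C → b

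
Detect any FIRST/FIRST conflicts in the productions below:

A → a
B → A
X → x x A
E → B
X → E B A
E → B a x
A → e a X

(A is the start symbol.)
Yes. E → B / E → B a x on { 'a', 'e' }

A FIRST/FIRST conflict occurs when two productions N → α and N → β for the same non-terminal have FIRST(α) ∩ FIRST(β) ≠ ∅ (with ε ∈ FIRST of a nullable right-hand side, so two nullable alternatives also conflict).

FIRST sets of the non-terminals at (or reachable through a nullable prefix from) the front of some alternative:
  FIRST(E) = { 'a', 'e' }
  FIRST(B) = { 'a', 'e' }

Productions for A:
  A → a: FIRST = { 'a' }
  A → e a X: FIRST = { 'e' }
Productions for X:
  X → x x A: FIRST = { 'x' }
  X → E B A: FIRST = { 'a', 'e' }
Productions for E:
  E → B: FIRST = { 'a', 'e' }
  E → B a x: FIRST = { 'a', 'e' }
B has only one production, so no FIRST/FIRST conflict is possible there.

Conflict for E: E → B and E → B a x
  Overlap: { 'a', 'e' }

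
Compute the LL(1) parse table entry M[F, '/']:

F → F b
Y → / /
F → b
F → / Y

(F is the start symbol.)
F → F b, F → / Y

To find M[F, '/'], we find productions for F where '/' is in the predict set (PREDICT(N → α) = (FIRST(α) \ {ε}) ∪ (FOLLOW(N) if α ⇒* ε)).

Relevant sets:
  FIRST(F) = { '/', 'b' }

F → F b: PREDICT = { '/', 'b' }
  '/' is in predict set, so this production goes in M[F, '/']
F → b: PREDICT = { 'b' }
F → / Y: PREDICT = { '/' }
  '/' is in predict set, so this production goes in M[F, '/']

M[F, '/'] = F → F b, F → / Y  (a multiply-defined cell — the grammar is not LL(1))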